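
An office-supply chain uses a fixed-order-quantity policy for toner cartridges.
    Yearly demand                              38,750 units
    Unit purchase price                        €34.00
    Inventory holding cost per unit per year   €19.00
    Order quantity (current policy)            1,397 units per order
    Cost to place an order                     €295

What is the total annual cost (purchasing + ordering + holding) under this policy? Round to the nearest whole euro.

Ordering: D/Q × S = 38,750/1,397 × €295 = €8,182.71
Holding:  Q/2 × H = 1,397/2 × €19 = €13,271.50
Purchase cost = D·C = 38,750 × 34 = €1,317,500.00
Total = €8,182.71 + €13,271.50 + €1,317,500.00 = €1,338,954.21

€1,338,954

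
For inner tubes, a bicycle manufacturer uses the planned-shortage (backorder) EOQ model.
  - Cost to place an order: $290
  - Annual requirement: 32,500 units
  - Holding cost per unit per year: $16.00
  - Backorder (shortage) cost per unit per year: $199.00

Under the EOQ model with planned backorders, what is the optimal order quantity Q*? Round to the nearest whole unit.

Q* = √(2DS/H) · √((H + b)/b)
   = √(2 × 32,500 × 290 / 16) · √((16 + 199) / 199)
   = 1,085.415 × 1.0394 ≈ 1,128.21

1,128 units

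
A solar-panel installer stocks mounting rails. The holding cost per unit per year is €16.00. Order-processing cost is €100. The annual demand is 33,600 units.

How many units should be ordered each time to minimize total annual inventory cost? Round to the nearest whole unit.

648 units

Optimal lot size Q* = (2 × 33,600 × €100 / €16)^½ ≈ 648.07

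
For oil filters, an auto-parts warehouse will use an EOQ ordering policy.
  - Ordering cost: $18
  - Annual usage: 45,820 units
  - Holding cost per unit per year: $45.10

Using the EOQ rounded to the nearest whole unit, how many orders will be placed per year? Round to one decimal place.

239.9 orders per year

EOQ = √(2DS/H) = √(2 × 45,820 × 18 / 45.1)
    = √(36,574.72) ≈ 191.25 → Q = 191
N = D/Q = 45,820/191 ≈ 239.895 orders/yr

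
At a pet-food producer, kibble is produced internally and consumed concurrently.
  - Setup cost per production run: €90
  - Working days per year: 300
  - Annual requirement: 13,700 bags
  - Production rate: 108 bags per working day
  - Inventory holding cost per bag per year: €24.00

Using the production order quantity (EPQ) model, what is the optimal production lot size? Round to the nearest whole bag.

d = 13,700/300 = 45.6667 bags/day;  effective holding cost H(1 − d/p) = 24·(1 − 45.6667/108) = 13.85185
Q* = √(2DS / H_eff) = √(2·13,700·90 / 13.85185) ≈ 421.93

422 bags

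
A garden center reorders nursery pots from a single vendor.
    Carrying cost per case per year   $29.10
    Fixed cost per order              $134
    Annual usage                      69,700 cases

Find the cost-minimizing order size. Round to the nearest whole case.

Optimal lot size Q* = (2 × 69,700 × $134 / $29.1)^½ ≈ 801.19

801 cases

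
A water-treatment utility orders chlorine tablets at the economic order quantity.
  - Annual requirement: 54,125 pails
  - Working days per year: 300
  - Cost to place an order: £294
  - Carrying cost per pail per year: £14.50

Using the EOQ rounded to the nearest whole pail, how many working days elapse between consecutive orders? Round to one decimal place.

Q* = √(2·D·S / H) = √(2·54,125·294 / 14.5) = √2,194,862.1 ≈ 1,481.51 → Q = 1,482 pails
Days between orders = 300 / (D/Q) = 300 / 36.522 ≈ 8.214

8.2 days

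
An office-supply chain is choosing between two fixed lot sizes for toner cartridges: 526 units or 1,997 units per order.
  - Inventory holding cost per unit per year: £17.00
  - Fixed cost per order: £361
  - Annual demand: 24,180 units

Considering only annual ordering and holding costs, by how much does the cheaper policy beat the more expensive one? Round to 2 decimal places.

£279.53

TC(Q) = (D/Q)S + (Q/2)H
TC(526) = (24,180/526)×361 + (526/2)×17 = £21,066.02
TC(1,997) = (24,180/1,997)×361 + (1,997/2)×17 = £21,345.55
|ΔTC| = |£21,066.02 − £21,345.55| = £279.53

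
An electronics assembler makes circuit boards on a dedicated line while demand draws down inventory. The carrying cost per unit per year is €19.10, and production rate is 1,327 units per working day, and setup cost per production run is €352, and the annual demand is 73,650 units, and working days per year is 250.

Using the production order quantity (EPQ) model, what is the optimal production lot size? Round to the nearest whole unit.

1,868 units

Daily demand d = 73,650/250 = 294.600; p = 1327; 1 − d/p = 0.77800
EPQ = √(2DS / (H(1 − d/p)))
    = √(2 × 73,650 × 352 / (19.1 × 0.77800)) ≈ 1,867.96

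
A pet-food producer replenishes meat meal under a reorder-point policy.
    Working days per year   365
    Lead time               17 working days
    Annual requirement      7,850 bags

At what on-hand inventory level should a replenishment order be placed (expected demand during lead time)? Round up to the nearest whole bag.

366 bags

Daily demand d = 7,850 / 365 = 21.507 bags/day
Demand during lead time = 21.507 × 17 = 365.62
Reorder point = 365.62 → round up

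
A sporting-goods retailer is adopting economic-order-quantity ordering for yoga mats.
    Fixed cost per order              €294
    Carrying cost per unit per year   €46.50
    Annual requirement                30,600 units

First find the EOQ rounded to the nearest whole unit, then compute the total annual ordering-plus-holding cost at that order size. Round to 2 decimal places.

€28,925.17

Optimal lot size Q* = (2 × 30,600 × €294 / €46.5)^½ ≈ 622.05 → Q = 622 units
Orders/yr = 30,600/622 = 49.196; ordering cost = 49.196 × €294 = €14,463.67
Average inventory = 622/2 = 311; holding cost = 311 × €46.5 = €14,461.50
Total = €14,463.67 + €14,461.50 = €28,925.17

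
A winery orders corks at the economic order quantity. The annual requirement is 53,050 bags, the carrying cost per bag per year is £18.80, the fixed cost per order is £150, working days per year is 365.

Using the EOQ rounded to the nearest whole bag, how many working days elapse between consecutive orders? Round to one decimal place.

Optimal lot size Q* = (2 × 53,050 × £150 / £18.8)^½ ≈ 920.08 → Q = 920 bags
T = Q/D × 365 days = 920/53,050 × 365 = 6.330 days

6.3 days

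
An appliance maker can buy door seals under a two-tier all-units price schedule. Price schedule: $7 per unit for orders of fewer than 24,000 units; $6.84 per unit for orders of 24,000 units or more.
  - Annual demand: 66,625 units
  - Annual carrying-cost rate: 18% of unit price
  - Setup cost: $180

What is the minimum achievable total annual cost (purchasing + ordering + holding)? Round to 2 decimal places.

H₁ = 18%×$7 = $1.2600;  H₂ = 18%×$6.84 = $1.2312
EOQ₁ = √(2×66,625×180/1.2600) = 4,362.99  (< 24,000, feasible at tier 1)
EOQ₂ = √(2×66,625×180/1.2312) = 4,413.73  (< 24,000 → use Q = 24,000 at tier-2 price)
TC(tier 1 (EOQ₁), Q≈4,363.0) = $471,872.37
TC(tier 2, Q≈24,000.0) = $470,989.09
Minimum at tier 2: $470,989.09

$470,989.09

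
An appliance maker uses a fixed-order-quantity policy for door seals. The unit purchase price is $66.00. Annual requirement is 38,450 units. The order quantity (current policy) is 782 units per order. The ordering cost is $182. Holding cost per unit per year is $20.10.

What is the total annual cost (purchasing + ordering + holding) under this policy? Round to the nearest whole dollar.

$2,554,508

Ordering: D/Q × S = 38,450/782 × $182 = $8,948.72
Holding:  Q/2 × H = 782/2 × $20.1 = $7,859.10
Purchase cost = D·C = 38,450 × 66 = $2,537,700.00
Total = $8,948.72 + $7,859.10 + $2,537,700.00 = $2,554,507.82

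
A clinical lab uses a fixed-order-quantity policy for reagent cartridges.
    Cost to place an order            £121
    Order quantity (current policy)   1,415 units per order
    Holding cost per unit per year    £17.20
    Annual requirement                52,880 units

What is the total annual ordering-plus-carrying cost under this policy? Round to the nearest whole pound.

£16,691

Orders/yr = 52,880/1,415 = 37.371; ordering cost = 37.371 × £121 = £4,521.89
Average inventory = 1,415/2 = 707.5; holding cost = 707.5 × £17.2 = £12,169.00
Total = £4,521.89 + £12,169.00 = £16,690.89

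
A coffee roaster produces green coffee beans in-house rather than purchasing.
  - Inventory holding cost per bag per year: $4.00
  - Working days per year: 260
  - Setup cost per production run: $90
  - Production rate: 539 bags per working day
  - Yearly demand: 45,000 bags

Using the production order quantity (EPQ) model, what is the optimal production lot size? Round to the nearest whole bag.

d = 45,000/260 = 173.0769 bags/day;  effective holding cost H(1 − d/p) = 4·(1 − 173.0769/539) = 2.71557
Q* = √(2DS / H_eff) = √(2·45,000·90 / 2.71557) ≈ 1,727.08

1,727 bags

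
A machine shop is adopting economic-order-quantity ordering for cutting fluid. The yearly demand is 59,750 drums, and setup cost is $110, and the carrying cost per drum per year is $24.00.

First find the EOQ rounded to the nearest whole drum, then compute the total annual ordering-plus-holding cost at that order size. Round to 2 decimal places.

Q* = √(2·D·S / H) = √(2·59,750·110 / 24) = √547,708.3 ≈ 740.07 → Q = 740 drums
Annual ordering cost = (D/Q)·S = (59,750/740) × 110 = $8,881.76
Annual holding cost  = (Q/2)·H = (740/2) × 24 = $8,880.00
Total = $8,881.76 + $8,880.00 = $17,761.76

$17,761.76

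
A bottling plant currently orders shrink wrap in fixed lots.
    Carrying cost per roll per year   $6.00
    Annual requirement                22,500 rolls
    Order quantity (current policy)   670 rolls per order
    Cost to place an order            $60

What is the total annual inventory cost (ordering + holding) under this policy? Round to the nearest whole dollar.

Orders/yr = 22,500/670 = 33.582; ordering cost = 33.582 × $60 = $2,014.93
Average inventory = 670/2 = 335; holding cost = 335 × $6 = $2,010.00
Total = $2,014.93 + $2,010.00 = $4,024.93

$4,025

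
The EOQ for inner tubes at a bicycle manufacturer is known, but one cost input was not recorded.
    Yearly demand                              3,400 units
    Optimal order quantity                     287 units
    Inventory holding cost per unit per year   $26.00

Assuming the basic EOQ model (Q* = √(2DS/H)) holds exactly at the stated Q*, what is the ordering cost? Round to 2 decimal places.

EOQ relation: Q² = 2DS/H, so rearrange for the unknown.
S = Q²H / (2D) = 287² × 26 / (2 × 3,400) = 314.9403

$314.94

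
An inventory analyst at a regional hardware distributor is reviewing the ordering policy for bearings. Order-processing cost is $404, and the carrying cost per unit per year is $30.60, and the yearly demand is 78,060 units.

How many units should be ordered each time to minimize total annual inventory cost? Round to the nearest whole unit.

Optimal lot size Q* = (2 × 78,060 × $404 / $30.6)^½ ≈ 1,435.69

1,436 units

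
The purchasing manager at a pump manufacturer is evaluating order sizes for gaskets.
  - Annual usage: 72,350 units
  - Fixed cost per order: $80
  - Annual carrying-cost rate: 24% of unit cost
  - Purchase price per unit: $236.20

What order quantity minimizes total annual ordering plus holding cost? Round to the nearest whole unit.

Carrying cost H = $236.2 × 24% = $56.6880/unit/yr
Optimal lot size Q* = (2 × 72,350 × $80 / $56.688)^½ ≈ 451.89

452 units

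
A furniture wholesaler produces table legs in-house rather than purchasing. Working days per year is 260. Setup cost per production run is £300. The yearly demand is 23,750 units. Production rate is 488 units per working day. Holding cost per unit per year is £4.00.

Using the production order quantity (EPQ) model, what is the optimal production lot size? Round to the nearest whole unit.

2,094 units

Daily demand d = 23,750/260 = 91.346; p = 488; 1 − d/p = 0.81282
EPQ = √(2DS / (H(1 − d/p)))
    = √(2 × 23,750 × 300 / (4 × 0.81282)) ≈ 2,093.54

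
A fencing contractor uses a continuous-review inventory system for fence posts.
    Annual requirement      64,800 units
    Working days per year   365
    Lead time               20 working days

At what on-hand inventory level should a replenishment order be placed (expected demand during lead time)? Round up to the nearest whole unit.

Daily demand d = 64,800 / 365 = 177.534 units/day
Demand during lead time = 177.534 × 20 = 3,550.68
Reorder point = 3,550.68 → round up

3,551 units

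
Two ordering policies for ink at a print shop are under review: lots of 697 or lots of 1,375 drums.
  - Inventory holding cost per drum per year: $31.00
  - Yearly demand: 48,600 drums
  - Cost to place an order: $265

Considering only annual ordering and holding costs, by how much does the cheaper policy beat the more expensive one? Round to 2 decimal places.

Annual cost at Q: ordering D·S/Q plus holding Q·H/2.
TC(697) = (48,600/697)×265 + (697/2)×31 = $29,281.26
TC(1,375) = (48,600/1,375)×265 + (1,375/2)×31 = $30,679.05
Lots of 697 are cheaper by $1,397.78.

$1,397.78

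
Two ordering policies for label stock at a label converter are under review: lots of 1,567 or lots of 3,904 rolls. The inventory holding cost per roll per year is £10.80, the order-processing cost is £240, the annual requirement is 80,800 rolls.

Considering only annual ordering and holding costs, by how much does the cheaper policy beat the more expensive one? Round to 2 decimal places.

£5,211.77

Annual cost at Q: ordering D·S/Q plus holding Q·H/2.
TC(1,567) = (80,800/1,567)×240 + (1,567/2)×10.8 = £20,837.04
TC(3,904) = (80,800/3,904)×240 + (3,904/2)×10.8 = £26,048.81
Lots of 1,567 are cheaper by £5,211.77.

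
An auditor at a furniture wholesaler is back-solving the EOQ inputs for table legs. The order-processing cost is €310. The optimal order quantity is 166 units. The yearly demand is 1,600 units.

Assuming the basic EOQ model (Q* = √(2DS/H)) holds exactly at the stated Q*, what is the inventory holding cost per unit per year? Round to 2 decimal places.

From Q* = √(2DS/H) ⇒ Q*² = 2DS/H.
H = 2DS / Q² = 2 × 1,600 × 310 / 166² = 35.9994

€36.00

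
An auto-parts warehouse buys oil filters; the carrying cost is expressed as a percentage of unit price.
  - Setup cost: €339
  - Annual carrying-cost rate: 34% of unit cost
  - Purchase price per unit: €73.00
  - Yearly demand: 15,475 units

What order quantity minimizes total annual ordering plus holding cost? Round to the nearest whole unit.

Holding cost per unit per year: H = 34% × €73 = €24.8200
2DS/H = 2·15,475·339/24.82 = 422,725.62
EOQ = √422,725.62 ≈ 650.17

650 units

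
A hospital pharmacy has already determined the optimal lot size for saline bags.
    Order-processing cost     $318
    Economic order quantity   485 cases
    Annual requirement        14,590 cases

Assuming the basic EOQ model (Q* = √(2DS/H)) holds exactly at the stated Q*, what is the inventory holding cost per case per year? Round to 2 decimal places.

Since Q* = (2DS/H)^½, squaring gives Q*²·H = 2DS.
H = 2DS / Q² = 2 × 14,590 × 318 / 485² = 39.4484

$39.45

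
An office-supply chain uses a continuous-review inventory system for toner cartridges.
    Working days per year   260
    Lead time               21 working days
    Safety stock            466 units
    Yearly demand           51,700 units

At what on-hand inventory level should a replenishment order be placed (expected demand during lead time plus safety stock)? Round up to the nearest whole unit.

4,642 units

Daily demand d = 51,700 / 260 = 198.846 units/day
Demand during lead time = 198.846 × 21 = 4,175.77
Reorder point = 4,175.77 + 466 = 4,641.77 → round up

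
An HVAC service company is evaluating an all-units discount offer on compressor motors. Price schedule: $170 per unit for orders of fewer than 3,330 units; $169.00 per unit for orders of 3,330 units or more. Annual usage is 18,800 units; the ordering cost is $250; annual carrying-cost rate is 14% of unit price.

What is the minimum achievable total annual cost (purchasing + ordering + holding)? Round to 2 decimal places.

H₁ = 14%×$170 = $23.8000;  H₂ = 14%×$169.00 = $23.6600
EOQ₁ = √(2×18,800×250/23.8000) = 628.46  (< 3,330, feasible at tier 1)
EOQ₂ = √(2×18,800×250/23.6600) = 630.31  (< 3,330 → use Q = 3,330 at tier-2 price)
TC(tier 1 (EOQ₁), Q≈628.5) = $3,210,957.27
TC(tier 2, Q≈3,330.0) = $3,218,005.31
Minimum at tier 1 (EOQ₁): $3,210,957.27

$3,210,957.27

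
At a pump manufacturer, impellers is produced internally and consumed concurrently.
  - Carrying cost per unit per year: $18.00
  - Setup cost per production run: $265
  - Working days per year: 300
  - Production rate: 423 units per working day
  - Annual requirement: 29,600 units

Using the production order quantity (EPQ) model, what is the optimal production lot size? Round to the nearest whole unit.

d = 29,600/300 = 98.6667 units/day;  effective holding cost H(1 − d/p) = 18·(1 − 98.6667/423) = 13.80142
Q* = √(2DS / H_eff) = √(2·29,600·265 / 13.80142) ≈ 1,066.16

1,066 units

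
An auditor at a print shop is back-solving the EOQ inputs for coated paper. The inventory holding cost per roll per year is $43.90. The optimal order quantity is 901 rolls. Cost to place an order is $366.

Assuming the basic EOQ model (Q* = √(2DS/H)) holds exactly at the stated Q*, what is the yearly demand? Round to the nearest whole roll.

Since Q* = (2DS/H)^½, squaring gives Q*²·H = 2DS.
D = Q²H / (2S) = 901² × 43.9 / (2 × 366) = 48,685.88

48,686 rolls per year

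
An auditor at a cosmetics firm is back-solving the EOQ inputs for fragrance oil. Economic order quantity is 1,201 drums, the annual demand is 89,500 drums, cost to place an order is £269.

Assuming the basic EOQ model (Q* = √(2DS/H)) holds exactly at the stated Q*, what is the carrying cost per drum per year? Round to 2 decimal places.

£33.38

EOQ relation: Q² = 2DS/H, so rearrange for the unknown.
H = 2DS / Q² = 2 × 89,500 × 269 / 1,201² = 33.3825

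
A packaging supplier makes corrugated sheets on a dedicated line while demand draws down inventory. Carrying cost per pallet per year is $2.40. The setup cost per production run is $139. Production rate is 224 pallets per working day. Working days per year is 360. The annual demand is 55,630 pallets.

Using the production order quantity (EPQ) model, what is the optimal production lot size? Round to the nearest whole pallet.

Daily demand d = 55,630/360 = 154.528; p = 224; 1 − d/p = 0.31014
EPQ = √(2DS / (H(1 − d/p)))
    = √(2 × 55,630 × 139 / (2.4 × 0.31014)) ≈ 4,558.16

4,558 pallets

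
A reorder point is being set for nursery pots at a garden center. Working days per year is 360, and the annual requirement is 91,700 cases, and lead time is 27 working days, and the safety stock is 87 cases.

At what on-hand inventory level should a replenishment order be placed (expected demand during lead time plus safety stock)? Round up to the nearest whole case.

6,965 cases

Daily demand d = 91,700 / 360 = 254.722 cases/day
Demand during lead time = 254.722 × 27 = 6,877.50
Reorder point = 6,877.50 + 87 = 6,964.50 → round up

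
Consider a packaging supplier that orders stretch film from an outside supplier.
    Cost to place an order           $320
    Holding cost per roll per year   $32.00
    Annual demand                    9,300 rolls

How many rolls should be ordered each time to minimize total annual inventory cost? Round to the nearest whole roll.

Optimal lot size Q* = (2 × 9,300 × $320 / $32)^½ ≈ 431.28

431 rolls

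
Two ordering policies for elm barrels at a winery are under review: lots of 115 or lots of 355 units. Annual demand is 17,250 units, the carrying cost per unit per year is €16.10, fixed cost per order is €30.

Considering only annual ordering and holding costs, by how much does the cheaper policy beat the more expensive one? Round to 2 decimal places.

Annual cost at Q: ordering D·S/Q plus holding Q·H/2.
TC(115) = (17,250/115)×30 + (115/2)×16.1 = €5,425.75
TC(355) = (17,250/355)×30 + (355/2)×16.1 = €4,315.50
Lots of 355 are cheaper by €1,110.25.

€1,110.25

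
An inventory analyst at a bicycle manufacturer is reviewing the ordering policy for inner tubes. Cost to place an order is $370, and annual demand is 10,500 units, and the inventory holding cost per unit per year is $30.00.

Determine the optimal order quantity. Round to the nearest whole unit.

509 units

EOQ = √(2DS/H) = √(2 × 10,500 × 370 / 30)
    = √(259,000.00) ≈ 508.92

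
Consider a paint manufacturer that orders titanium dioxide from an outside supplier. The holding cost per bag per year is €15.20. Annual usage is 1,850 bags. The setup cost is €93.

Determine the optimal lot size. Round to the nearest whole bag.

150 bags

2DS/H = 2·1,850·93/15.2 = 22,638.16
EOQ = √22,638.16 ≈ 150.46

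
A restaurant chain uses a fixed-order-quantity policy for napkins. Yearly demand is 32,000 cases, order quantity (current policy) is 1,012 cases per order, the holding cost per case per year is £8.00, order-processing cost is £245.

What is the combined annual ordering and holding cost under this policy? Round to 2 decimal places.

£11,795.04

Ordering: D/Q × S = 32,000/1,012 × £245 = £7,747.04
Holding:  Q/2 × H = 1,012/2 × £8 = £4,048.00
Total = £7,747.04 + £4,048.00 = £11,795.04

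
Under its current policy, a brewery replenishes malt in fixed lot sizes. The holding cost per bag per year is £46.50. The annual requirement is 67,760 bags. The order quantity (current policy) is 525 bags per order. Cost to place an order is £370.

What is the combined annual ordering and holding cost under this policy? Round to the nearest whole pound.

£59,961

Orders/yr = 67,760/525 = 129.067; ordering cost = 129.067 × £370 = £47,754.67
Average inventory = 525/2 = 262.5; holding cost = 262.5 × £46.5 = £12,206.25
Total = £47,754.67 + £12,206.25 = £59,960.92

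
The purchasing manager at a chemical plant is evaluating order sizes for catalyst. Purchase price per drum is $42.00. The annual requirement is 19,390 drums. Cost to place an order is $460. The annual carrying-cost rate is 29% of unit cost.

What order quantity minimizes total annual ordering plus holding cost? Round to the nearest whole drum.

Carrying cost H = $42 × 29% = $12.1800/drum/yr
Optimal lot size Q* = (2 × 19,390 × $460 / $12.18)^½ ≈ 1,210.21

1,210 drums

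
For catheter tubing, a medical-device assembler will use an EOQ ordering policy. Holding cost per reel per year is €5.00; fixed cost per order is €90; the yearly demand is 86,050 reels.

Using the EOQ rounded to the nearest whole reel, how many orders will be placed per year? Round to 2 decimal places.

48.89 orders per year

Q* = √(2·D·S / H) = √(2·86,050·90 / 5) = √3,097,800.0 ≈ 1,760.06 → Q = 1,760
Orders per year = D/Q = 86,050 / 1,760 = 48.892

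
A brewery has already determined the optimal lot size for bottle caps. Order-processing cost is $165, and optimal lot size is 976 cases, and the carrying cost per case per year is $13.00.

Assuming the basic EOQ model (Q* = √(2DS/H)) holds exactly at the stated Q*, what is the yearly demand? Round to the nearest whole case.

37,526 cases per year

EOQ relation: Q² = 2DS/H, so rearrange for the unknown.
D = Q²H / (2S) = 976² × 13 / (2 × 165) = 37,525.72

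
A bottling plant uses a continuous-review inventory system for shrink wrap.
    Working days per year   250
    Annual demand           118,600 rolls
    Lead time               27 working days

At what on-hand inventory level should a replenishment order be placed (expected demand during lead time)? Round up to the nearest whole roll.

Daily demand d = 118,600 / 250 = 474.400 rolls/day
Demand during lead time = 474.400 × 27 = 12,808.80
Reorder point = 12,808.80 → round up

12,809 rolls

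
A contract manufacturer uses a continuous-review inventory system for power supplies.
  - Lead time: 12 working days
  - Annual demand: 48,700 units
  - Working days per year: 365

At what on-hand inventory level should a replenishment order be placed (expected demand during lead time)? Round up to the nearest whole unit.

Daily demand d = 48,700 / 365 = 133.425 units/day
Demand during lead time = 133.425 × 12 = 1,601.10
Reorder point = 1,601.10 → round up

1,602 units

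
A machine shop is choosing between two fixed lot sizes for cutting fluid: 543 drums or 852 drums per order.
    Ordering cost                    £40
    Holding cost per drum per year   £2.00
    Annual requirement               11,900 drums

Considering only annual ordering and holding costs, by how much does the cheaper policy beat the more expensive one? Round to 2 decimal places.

£8.93

For each Q, cost = (D/Q)·S + (Q/2)·H.
TC(543) = (11,900/543)×40 + (543/2)×2 = £1,419.61
TC(852) = (11,900/852)×40 + (852/2)×2 = £1,410.69
Cheaper: Q = 852.  Difference = £8.93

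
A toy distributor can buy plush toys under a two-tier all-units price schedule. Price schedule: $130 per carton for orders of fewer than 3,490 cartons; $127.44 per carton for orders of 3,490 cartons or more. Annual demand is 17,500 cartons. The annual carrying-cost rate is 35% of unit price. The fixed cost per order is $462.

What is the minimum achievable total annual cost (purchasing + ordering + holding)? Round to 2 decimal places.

$2,302,124.44

H₁ = 35%×$130 = $45.5000;  H₂ = 35%×$127.44 = $44.6040
EOQ₁ = √(2×17,500×462/45.5000) = 596.14  (< 3,490, feasible at tier 1)
EOQ₂ = √(2×17,500×462/44.6040) = 602.10  (< 3,490 → use Q = 3,490 at tier-2 price)
TC(tier 1 (EOQ₁), Q≈596.1) = $2,302,124.44
TC(tier 2, Q≈3,490.0) = $2,310,350.60
Minimum at tier 1 (EOQ₁): $2,302,124.44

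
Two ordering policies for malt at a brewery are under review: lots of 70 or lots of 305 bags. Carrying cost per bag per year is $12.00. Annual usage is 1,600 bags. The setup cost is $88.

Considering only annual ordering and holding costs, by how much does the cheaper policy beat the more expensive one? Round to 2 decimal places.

Annual cost at Q: ordering D·S/Q plus holding Q·H/2.
TC(70) = (1,600/70)×88 + (70/2)×12 = $2,431.43
TC(305) = (1,600/305)×88 + (305/2)×12 = $2,291.64
|ΔTC| = |$2,431.43 − $2,291.64| = $139.79

$139.79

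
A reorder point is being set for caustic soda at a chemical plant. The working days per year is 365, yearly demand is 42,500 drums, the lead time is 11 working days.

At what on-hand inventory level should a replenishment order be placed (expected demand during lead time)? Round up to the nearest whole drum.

1,281 drums

Daily demand d = 42,500 / 365 = 116.438 drums/day
Demand during lead time = 116.438 × 11 = 1,280.82
Reorder point = 1,280.82 → round up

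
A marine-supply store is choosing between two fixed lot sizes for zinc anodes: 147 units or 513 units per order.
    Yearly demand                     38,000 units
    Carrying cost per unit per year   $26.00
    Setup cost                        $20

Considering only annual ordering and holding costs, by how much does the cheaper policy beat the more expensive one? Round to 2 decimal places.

$1,069.41

TC(Q) = (D/Q)S + (Q/2)H
TC(147) = (38,000/147)×20 + (147/2)×26 = $7,081.07
TC(513) = (38,000/513)×20 + (513/2)×26 = $8,150.48
|ΔTC| = |$7,081.07 − $8,150.48| = $1,069.41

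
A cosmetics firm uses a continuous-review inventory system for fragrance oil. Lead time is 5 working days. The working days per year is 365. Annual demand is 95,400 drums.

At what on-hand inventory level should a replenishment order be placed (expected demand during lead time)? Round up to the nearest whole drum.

1,307 drums

Daily demand d = 95,400 / 365 = 261.370 drums/day
Demand during lead time = 261.370 × 5 = 1,306.85
Reorder point = 1,306.85 → round up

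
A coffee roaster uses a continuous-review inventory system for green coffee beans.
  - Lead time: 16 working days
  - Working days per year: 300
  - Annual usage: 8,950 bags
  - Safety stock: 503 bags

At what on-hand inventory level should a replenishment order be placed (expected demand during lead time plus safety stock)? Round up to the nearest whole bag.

981 bags

Daily demand d = 8,950 / 300 = 29.833 bags/day
Demand during lead time = 29.833 × 16 = 477.33
Reorder point = 477.33 + 503 = 980.33 → round up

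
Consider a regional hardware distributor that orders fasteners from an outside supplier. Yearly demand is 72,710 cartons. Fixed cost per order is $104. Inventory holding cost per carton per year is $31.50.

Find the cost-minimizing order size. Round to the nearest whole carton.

Q* = √(2·D·S / H) = √(2·72,710·104 / 31.5) = √480,116.8 ≈ 692.90

693 cartons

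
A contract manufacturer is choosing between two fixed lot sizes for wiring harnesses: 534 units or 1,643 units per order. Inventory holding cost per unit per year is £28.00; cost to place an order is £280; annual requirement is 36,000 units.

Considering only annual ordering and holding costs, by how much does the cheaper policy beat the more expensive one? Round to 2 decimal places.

For each Q, cost = (D/Q)·S + (Q/2)·H.
TC(534) = (36,000/534)×280 + (534/2)×28 = £26,352.40
TC(1,643) = (36,000/1,643)×280 + (1,643/2)×28 = £29,137.12
Lots of 534 are cheaper by £2,784.71.

£2,784.71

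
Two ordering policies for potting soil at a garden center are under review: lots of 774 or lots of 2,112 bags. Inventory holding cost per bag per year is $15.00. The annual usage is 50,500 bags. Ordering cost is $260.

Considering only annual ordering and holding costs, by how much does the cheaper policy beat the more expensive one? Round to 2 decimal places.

$711.97

TC(Q) = (D/Q)S + (Q/2)H
TC(774) = (50,500/774)×260 + (774/2)×15 = $22,768.82
TC(2,112) = (50,500/2,112)×260 + (2,112/2)×15 = $22,056.86
|ΔTC| = |$22,768.82 − $22,056.86| = $711.97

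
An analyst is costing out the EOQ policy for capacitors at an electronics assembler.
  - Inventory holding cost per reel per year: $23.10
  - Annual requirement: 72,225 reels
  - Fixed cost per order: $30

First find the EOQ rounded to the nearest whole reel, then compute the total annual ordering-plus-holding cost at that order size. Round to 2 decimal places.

Optimal lot size Q* = (2 × 72,225 × $30 / $23.1)^½ ≈ 433.13 → Q = 433 reels
Annual ordering cost = (D/Q)·S = (72,225/433) × 30 = $5,004.04
Annual holding cost  = (Q/2)·H = (433/2) × 23.1 = $5,001.15
Total = $5,004.04 + $5,001.15 = $10,005.19

$10,005.19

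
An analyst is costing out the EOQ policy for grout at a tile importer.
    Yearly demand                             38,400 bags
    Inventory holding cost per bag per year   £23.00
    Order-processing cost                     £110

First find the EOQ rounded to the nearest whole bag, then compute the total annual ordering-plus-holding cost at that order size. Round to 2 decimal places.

Optimal lot size Q* = (2 × 38,400 × £110 / £23)^½ ≈ 606.06 → Q = 606 bags
Ordering: D/Q × S = 38,400/606 × £110 = £6,970.30
Holding:  Q/2 × H = 606/2 × £23 = £6,969.00
Total = £6,970.30 + £6,969.00 = £13,939.30

£13,939.30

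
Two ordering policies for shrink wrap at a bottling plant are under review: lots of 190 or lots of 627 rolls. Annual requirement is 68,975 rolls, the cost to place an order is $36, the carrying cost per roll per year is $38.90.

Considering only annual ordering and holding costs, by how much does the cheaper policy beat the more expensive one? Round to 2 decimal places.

$609.01

For each Q, cost = (D/Q)·S + (Q/2)·H.
TC(190) = (68,975/190)×36 + (190/2)×38.9 = $16,764.45
TC(627) = (68,975/627)×36 + (627/2)×38.9 = $16,155.44
Lots of 627 are cheaper by $609.01.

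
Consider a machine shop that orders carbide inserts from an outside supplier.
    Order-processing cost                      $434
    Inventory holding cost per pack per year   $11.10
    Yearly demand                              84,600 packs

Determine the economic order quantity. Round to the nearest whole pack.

2,572 packs

2DS/H = 2·84,600·434/11.1 = 6,615,567.57
EOQ = √6,615,567.57 ≈ 2,572.07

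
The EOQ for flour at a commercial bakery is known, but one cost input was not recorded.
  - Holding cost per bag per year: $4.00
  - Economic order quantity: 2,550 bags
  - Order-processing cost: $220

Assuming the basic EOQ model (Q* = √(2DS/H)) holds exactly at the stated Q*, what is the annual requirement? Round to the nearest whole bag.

EOQ relation: Q² = 2DS/H, so rearrange for the unknown.
D = Q²H / (2S) = 2,550² × 4 / (2 × 220) = 59,113.64

59,114 bags per year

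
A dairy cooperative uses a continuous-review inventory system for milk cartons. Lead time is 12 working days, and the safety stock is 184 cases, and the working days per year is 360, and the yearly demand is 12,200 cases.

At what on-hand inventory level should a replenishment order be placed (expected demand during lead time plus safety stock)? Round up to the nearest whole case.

Daily demand d = 12,200 / 360 = 33.889 cases/day
Demand during lead time = 33.889 × 12 = 406.67
Reorder point = 406.67 + 184 = 590.67 → round up

591 cases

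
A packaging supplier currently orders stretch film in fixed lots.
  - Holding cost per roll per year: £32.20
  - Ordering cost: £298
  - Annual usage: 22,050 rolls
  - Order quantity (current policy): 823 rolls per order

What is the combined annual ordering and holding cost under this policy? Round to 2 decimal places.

Ordering: D/Q × S = 22,050/823 × £298 = £7,984.08
Holding:  Q/2 × H = 823/2 × £32.2 = £13,250.30
Total = £7,984.08 + £13,250.30 = £21,234.38

£21,234.38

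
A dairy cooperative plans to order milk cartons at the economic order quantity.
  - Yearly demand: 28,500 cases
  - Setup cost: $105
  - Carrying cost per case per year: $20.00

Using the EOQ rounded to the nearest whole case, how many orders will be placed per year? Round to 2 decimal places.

52.10 orders per year

EOQ = √(2DS/H) = √(2 × 28,500 × 105 / 20)
    = √(299,250.00) ≈ 547.04 → Q = 547
Orders per year = D/Q = 28,500 / 547 = 52.102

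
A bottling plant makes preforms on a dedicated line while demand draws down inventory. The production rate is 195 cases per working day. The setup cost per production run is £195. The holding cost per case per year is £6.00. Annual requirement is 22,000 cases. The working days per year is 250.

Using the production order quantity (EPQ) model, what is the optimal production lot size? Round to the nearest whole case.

1,614 cases

Daily demand d = 22,000/250 = 88.000; p = 195; 1 − d/p = 0.54872
EPQ = √(2DS / (H(1 − d/p)))
    = √(2 × 22,000 × 195 / (6 × 0.54872)) ≈ 1,614.33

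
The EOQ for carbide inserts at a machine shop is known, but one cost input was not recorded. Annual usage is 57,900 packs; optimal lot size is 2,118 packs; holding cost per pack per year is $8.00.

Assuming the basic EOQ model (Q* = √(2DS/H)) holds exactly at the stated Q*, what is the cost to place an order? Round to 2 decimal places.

$309.91

Since Q* = (2DS/H)^½, squaring gives Q*²·H = 2DS.
S = Q²H / (2D) = 2,118² × 8 / (2 × 57,900) = 309.9084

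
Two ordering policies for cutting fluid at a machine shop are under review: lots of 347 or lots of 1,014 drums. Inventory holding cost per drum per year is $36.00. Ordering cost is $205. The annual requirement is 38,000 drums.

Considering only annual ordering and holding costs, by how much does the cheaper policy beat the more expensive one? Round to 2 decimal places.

$2,761.12

TC(Q) = (D/Q)S + (Q/2)H
TC(347) = (38,000/347)×205 + (347/2)×36 = $28,695.57
TC(1,014) = (38,000/1,014)×205 + (1,014/2)×36 = $25,934.45
Cheaper: Q = 1,014.  Difference = $2,761.12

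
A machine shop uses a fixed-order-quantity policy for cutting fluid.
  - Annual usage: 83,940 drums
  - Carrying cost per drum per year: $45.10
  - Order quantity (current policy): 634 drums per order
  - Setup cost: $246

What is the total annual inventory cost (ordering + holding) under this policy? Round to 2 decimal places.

Ordering: D/Q × S = 83,940/634 × $246 = $32,569.78
Holding:  Q/2 × H = 634/2 × $45.1 = $14,296.70
Total = $32,569.78 + $14,296.70 = $46,866.48

$46,866.48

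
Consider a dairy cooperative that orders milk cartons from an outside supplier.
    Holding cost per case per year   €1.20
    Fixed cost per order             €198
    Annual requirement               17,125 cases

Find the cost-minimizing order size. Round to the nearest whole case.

EOQ = √(2DS/H) = √(2 × 17,125 × 198 / 1.2)
    = √(5,651,250.00) ≈ 2,377.24

2,377 cases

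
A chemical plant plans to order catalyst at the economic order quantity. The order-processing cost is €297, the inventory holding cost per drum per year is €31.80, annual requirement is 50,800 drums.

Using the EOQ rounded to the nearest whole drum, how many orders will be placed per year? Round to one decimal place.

52.2 orders per year

Q* = √(2·D·S / H) = √(2·50,800·297 / 31.8) = √948,905.7 ≈ 974.12 → Q = 974
Orders per year = D/Q = 50,800 / 974 = 52.156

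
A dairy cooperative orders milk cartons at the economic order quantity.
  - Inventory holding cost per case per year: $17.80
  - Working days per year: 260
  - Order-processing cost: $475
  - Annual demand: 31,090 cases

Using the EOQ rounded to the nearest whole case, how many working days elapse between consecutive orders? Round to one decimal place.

10.8 days

Q* = √(2·D·S / H) = √(2·31,090·475 / 17.8) = √1,659,297.8 ≈ 1,288.14 → Q = 1,288 cases
Days between orders = 260 / (D/Q) = 260 / 24.138 ≈ 10.771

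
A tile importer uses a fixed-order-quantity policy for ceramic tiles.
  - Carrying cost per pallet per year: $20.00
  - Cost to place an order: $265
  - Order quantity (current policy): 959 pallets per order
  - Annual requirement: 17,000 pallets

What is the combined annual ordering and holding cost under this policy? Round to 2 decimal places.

$14,287.60

Orders/yr = 17,000/959 = 17.727; ordering cost = 17.727 × $265 = $4,697.60
Average inventory = 959/2 = 479.5; holding cost = 479.5 × $20 = $9,590.00
Total = $4,697.60 + $9,590.00 = $14,287.60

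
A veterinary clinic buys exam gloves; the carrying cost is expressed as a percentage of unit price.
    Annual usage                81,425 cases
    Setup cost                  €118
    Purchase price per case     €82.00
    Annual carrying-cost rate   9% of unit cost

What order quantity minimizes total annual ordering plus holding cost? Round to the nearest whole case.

1,614 cases

Holding cost per case per year: H = 9% × €82 = €7.3800
2DS/H = 2·81,425·118/7.38 = 2,603,834.69
EOQ = √2,603,834.69 ≈ 1,613.64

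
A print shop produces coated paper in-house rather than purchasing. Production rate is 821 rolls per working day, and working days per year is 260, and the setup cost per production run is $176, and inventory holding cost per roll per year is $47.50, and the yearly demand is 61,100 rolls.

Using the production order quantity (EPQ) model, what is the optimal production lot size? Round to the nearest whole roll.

Daily demand d = 61,100/260 = 235.000; p = 821; 1 − d/p = 0.71376
EPQ = √(2DS / (H(1 − d/p)))
    = √(2 × 61,100 × 176 / (47.5 × 0.71376)) ≈ 796.47

796 rolls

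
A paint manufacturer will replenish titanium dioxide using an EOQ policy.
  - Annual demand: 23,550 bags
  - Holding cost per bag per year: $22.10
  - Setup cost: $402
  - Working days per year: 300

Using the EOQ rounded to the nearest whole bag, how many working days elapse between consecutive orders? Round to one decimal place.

Q* = √(2·D·S / H) = √(2·23,550·402 / 22.1) = √856,751.1 ≈ 925.61 → Q = 926 bags
Days between orders = 300 / (D/Q) = 300 / 25.432 ≈ 11.796

11.8 days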